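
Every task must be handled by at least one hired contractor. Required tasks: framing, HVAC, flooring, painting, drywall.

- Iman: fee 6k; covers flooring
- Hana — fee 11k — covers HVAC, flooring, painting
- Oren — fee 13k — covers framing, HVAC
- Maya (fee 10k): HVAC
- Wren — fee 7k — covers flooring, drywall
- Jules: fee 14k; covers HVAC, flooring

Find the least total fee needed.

31

This is a weighted set-cover instance.
Choose Hana, Oren, and Wren: together they cover framing, HVAC, flooring, painting, drywall — every task.
Total fee: 11 + 13 + 7 = 31.
No cover costs less than 31.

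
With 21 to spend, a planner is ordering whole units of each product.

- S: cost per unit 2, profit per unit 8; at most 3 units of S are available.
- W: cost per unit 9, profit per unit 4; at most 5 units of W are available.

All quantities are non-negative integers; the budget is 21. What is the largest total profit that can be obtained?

28

S has the best ratio (8/2); taking only S gives at most 3×8 = 24 (stopped by the supply cap of 3).
Mixing does better — 3×S and 1×W: cost 15 ≤ 21, profit 3·8 + 1·4 = 28.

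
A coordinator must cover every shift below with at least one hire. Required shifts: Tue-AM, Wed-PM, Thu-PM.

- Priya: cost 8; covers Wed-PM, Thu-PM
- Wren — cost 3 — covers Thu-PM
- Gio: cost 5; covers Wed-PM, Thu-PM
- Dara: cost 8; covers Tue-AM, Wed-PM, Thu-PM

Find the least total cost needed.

This is a weighted set-cover instance.
The greedy cost-per-new-shift heuristic would pick Gio and Dara for 13, but a cheaper cover exists.
Dara alone covers Tue-AM, Wed-PM, Thu-PM — every shift.
Total cost: 8.
No cover costs less than 8.

8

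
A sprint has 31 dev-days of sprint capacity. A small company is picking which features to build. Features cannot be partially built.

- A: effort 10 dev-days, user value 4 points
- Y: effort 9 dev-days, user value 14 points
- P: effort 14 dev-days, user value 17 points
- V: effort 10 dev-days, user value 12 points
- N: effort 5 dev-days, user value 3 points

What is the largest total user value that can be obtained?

Allowing fractional choices, the relaxed optimum would be about 40.6, but features are indivisible.
P + V + N: effort 14 + 10 + 5 = 29 ≤ 31, user value 17 + 12 + 3 = 32.
Y + P + N: effort 9 + 14 + 5 = 28 ≤ 31, user value 14 + 17 + 3 = 34.
Best is Y, P, and N with total user value 34.

34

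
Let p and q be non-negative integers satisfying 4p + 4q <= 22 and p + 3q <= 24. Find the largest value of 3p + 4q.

20

The continuous relaxation peaks at (0, 5.5) with value 22.00; rounding to a feasible lattice point costs some objective.
(p,q)=(0,5) is feasible, giving 20.
(p,q)=(1,4) is feasible, giving 19.
(p,q)=(0,4) is feasible, giving 16.
No feasible integer point exceeds 20.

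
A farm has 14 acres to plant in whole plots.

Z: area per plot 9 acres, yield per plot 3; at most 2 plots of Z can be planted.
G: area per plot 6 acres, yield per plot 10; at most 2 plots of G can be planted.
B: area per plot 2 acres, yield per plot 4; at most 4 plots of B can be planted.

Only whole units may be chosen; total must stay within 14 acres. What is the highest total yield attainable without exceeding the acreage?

1×G and 4×B: area 14 ≤ 14, yield 1·10 + 4·4 = 26.
2×G and 1×B: area 14 ≤ 14, yield 2·10 + 1·4 = 24.
Best is 26.

26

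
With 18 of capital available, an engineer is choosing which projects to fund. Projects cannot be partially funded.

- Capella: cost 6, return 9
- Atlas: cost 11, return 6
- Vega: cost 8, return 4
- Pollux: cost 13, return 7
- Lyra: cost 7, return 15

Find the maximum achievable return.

This is an integer program with binary decision variables.
Allowing fractional choices, the relaxed optimum would be about 26.7, but projects are indivisible.
Atlas + Lyra: cost 11 + 7 = 18 ≤ 18, return 6 + 15 = 21.
Capella + Lyra: cost 6 + 7 = 13 ≤ 18, return 9 + 15 = 24.
Vega + Lyra: cost 8 + 7 = 15 ≤ 18, return 4 + 15 = 19.
Best is Capella and Lyra with total return 24.

24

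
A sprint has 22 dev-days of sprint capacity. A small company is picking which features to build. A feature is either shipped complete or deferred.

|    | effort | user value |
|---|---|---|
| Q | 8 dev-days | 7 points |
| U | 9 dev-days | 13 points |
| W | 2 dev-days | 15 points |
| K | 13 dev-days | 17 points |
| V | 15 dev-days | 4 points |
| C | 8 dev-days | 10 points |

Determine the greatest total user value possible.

38

Allowing fractional choices, the relaxed optimum would be about 42.4, but features are indivisible.
Q + U + W: effort 8 + 9 + 2 = 19 ≤ 22, user value 7 + 13 + 15 = 35.
W + K: effort 2 + 13 = 15 ≤ 22, user value 15 + 17 = 32.
U + W + C: effort 9 + 2 + 8 = 19 ≤ 22, user value 13 + 15 + 10 = 38.
Best is U, W, and C with total user value 38.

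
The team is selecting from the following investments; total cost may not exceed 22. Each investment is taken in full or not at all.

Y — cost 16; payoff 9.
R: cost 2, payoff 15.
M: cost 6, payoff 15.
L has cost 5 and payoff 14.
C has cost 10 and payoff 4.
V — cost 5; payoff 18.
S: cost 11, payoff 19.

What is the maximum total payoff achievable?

62

Allowing fractional choices, the relaxed optimum would be about 68.9, but investments are indivisible.
R + M + L + V: cost 2 + 6 + 5 + 5 = 18 ≤ 22, payoff 15 + 15 + 14 + 18 = 62.
M + V + S: cost 6 + 5 + 11 = 22 ≤ 22, payoff 15 + 18 + 19 = 52.
R + V + S: cost 2 + 5 + 11 = 18 ≤ 22, payoff 15 + 18 + 19 = 52.
Best is R, M, L, and V with total payoff 62.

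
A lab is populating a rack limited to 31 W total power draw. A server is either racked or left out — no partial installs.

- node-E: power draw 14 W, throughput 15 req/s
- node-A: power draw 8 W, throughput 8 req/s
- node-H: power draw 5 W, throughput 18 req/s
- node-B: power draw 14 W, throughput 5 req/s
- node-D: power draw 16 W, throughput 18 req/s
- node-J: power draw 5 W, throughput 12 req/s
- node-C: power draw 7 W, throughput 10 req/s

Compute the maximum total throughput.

Treat it as a binary knapsack problem.
node-E + node-H + node-J + node-C: power draw 14 + 5 + 5 + 7 = 31 ≤ 31, throughput 15 + 18 + 12 + 10 = 55.
node-H + node-D + node-J: power draw 5 + 16 + 5 = 26 ≤ 31, throughput 18 + 18 + 12 = 48.
node-A + node-H + node-J + node-C: power draw 8 + 5 + 5 + 7 = 25 ≤ 31, throughput 8 + 18 + 12 + 10 = 48.
Best is node-E, node-H, node-J, and node-C with total throughput 55.

55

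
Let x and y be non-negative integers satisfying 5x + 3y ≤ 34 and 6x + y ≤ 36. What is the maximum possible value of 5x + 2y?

31

Relaxing integrality, the LP optimum is 32.15 at (x,y) = (5.69, 1.85), which is not an integer point.
(x,y)=(5,3): 5·5+3·3=34≤34, 6·5+1·3=33≤36, objective 31.
(x,y)=(6,0): 5·6+3·0=30≤34, 6·6+1·0=36≤36, objective 30.
(x,y)=(5,2): 5·5+3·2=31≤34, 6·5+1·2=32≤36, objective 29.
Maximum is 31 at (x,y)=(5,3).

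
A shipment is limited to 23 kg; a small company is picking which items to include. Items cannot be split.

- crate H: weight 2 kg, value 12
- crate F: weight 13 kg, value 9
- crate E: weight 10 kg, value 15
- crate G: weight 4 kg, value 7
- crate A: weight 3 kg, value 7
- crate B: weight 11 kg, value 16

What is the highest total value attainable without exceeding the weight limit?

Allowing fractional choices, the relaxed optimum would be about 46.8, but items are indivisible.
crate H + crate G + crate A + crate B: weight 2 + 4 + 3 + 11 = 20 ≤ 23, value 12 + 7 + 7 + 16 = 42.
crate H + crate E + crate B: weight 2 + 10 + 11 = 23 ≤ 23, value 12 + 15 + 16 = 43.
Best is crate H, crate E, and crate B with total value 43.

43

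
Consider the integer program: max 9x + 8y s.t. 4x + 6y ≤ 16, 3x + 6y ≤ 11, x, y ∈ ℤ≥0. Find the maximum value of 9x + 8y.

27

Relaxing integrality, the LP optimum is 33.00 at (x,y) = (3.67, 0), which is not an integer point.
(x,y)=(3,0) is feasible, giving 27.
(x,y)=(2,0) is feasible, giving 18.
No feasible integer point exceeds 27.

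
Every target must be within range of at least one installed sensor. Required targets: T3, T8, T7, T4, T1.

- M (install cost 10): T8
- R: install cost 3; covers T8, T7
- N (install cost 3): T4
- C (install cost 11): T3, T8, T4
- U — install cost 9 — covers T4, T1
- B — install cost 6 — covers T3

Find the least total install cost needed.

Choose R, U, and B: together they cover T3, T8, T7, T4, T1 — every target.
Total install cost: 3 + 9 + 6 = 18.

18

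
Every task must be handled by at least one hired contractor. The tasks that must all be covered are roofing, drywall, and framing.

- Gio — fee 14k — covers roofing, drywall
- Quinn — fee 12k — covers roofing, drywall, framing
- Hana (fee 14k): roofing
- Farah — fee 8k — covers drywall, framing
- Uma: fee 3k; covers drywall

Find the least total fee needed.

This is an integer covering problem.
The greedy cost-per-new-task heuristic would pick Uma and Quinn for 15, but a cheaper cover exists.
Quinn alone covers roofing, drywall, framing — every task.
Total fee: 12.
No cover costs less than 12.

12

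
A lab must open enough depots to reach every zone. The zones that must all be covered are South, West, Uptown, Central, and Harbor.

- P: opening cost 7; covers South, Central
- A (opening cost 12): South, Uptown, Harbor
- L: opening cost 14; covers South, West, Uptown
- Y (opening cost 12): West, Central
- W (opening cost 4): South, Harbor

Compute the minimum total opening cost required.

Choose A and Y: together they cover South, West, Uptown, Central, Harbor — every zone.
Total opening cost: 12 + 12 = 24.

24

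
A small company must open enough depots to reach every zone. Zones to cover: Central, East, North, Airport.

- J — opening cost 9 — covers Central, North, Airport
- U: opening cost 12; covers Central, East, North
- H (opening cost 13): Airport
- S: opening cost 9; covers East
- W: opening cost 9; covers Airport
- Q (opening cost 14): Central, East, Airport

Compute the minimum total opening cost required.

Choose J and S: together they cover Central, East, North, Airport — every zone.
Total opening cost: 9 + 9 = 18.
No cover costs less than 18.

18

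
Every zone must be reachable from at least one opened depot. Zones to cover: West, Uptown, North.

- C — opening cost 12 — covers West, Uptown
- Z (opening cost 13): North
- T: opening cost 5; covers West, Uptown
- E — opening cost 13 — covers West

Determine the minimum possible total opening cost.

Choose Z and T: together they cover West, Uptown, North — every zone.
Total opening cost: 13 + 5 = 18.
No cover costs less than 18.

18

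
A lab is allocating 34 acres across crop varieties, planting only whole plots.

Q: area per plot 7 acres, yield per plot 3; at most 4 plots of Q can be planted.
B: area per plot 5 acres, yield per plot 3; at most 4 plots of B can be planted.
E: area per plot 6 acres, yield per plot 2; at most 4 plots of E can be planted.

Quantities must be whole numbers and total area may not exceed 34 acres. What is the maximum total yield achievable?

1×Q, 4×B, and 1×E: area 33 ≤ 34, yield 1·3 + 4·3 + 1·2 = 17.
2×Q and 4×B: area 34 ≤ 34, yield 2·3 + 4·3 = 18.
Best is 18.

18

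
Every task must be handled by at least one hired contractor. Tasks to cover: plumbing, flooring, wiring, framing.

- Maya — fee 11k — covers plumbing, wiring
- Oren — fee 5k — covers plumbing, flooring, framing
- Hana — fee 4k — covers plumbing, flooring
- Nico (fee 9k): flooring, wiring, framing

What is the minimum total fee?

13

The greedy cost-per-new-task heuristic would pick Oren and Nico for 14, but a cheaper cover exists.
Choose Hana and Nico: together they cover plumbing, flooring, wiring, framing — every task.
Total fee: 4 + 9 = 13.
No cover costs less than 13.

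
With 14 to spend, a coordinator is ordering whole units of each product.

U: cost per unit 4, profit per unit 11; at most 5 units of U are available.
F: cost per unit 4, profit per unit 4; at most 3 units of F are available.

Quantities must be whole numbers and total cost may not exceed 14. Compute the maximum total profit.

33

This is a bounded integer knapsack.
U has the best ratio (11/4); taking only U gives at most 3×11 = 33 (stopped by the cost limit).
Optimal: 3×U: cost 12 ≤ 14, profit 3·11 = 33.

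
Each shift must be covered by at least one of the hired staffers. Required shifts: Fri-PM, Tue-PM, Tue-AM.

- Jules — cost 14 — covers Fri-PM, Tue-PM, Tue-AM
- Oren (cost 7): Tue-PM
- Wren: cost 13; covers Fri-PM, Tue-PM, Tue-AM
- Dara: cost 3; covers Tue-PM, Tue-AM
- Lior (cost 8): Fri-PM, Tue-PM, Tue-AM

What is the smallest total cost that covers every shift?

8

This is a weighted set-cover instance.
The greedy cost-per-new-shift heuristic would pick Dara and Lior for 11, but a cheaper cover exists.
Lior alone covers Fri-PM, Tue-PM, Tue-AM — every shift.
Total cost: 8.
No cover costs less than 8.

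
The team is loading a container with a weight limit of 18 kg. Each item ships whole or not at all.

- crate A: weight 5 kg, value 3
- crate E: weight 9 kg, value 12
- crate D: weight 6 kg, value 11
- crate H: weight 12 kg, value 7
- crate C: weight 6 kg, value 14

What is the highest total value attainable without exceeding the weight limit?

28

Take crate A, crate D, and crate C: weight 5 + 6 + 6 = 17 ≤ 18, value 3 + 11 + 14 = 28.
No other feasible combination does better.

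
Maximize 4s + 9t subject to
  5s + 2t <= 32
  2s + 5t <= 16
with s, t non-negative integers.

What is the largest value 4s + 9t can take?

30

Relaxing integrality, the LP optimum is 31.24 at (s,t) = (6.1, 0.762), which is not an integer point.
(s,t)=(3,2): 5·3+2·2=19≤32, 2·3+5·2=16≤16, objective 30.
(s,t)=(5,1): 5·5+2·1=27≤32, 2·5+5·1=15≤16, objective 29.
(s,t)=(2,2): 5·2+2·2=14≤32, 2·2+5·2=14≤16, objective 26.
The best lattice point is (3,2), giving 30.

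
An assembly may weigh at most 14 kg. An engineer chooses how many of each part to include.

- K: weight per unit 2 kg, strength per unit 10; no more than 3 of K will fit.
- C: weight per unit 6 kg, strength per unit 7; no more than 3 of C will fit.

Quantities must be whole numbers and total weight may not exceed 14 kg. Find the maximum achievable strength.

37

3×K and 1×C: weight 12 ≤ 14, strength 3·10 + 1·7 = 37.
3×K: weight 6 ≤ 14, strength 3·10 = 30.
Best is 37.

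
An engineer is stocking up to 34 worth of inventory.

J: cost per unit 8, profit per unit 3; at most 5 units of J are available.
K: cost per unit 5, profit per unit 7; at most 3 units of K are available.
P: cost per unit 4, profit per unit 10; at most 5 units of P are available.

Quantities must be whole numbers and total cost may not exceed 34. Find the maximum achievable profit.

This is a bounded integer knapsack.
Take 2×K and 5×P: cost 30 ≤ 34, profit 2·7 + 5·10 = 64.
P has the best ratio (10/4) and is taken to its limit of 5; remaining capacity is filled optimally with the others.

64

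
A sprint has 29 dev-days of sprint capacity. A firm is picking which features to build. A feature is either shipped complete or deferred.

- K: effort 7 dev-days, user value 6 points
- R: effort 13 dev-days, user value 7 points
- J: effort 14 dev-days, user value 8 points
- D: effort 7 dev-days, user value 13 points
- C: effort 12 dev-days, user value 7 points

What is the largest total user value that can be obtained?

27

Allowing fractional choices, the relaxed optimum would be about 27.7, but features are indivisible.
K + J + D: effort 7 + 14 + 7 = 28 ≤ 29, user value 6 + 8 + 13 = 27.
K + R + D: effort 7 + 13 + 7 = 27 ≤ 29, user value 6 + 7 + 13 = 26.
K + D + C: effort 7 + 7 + 12 = 26 ≤ 29, user value 6 + 13 + 7 = 26.
Best is K, J, and D with total user value 27.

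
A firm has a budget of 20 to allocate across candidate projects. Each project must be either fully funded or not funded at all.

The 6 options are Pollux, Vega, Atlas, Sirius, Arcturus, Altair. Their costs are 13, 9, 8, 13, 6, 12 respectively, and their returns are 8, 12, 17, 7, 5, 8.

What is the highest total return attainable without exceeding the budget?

Vega + Atlas: cost 9 + 8 = 17 ≤ 20, return 12 + 17 = 29.
Atlas + Altair: cost 8 + 12 = 20 ≤ 20, return 17 + 8 = 25.
Atlas + Arcturus: cost 8 + 6 = 14 ≤ 20, return 17 + 5 = 22.
Best is Vega and Atlas with total return 29.

29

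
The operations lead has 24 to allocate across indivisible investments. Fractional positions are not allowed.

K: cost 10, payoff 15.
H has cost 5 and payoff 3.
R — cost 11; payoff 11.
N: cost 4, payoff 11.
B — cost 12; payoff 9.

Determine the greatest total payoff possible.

29

Take K, H, and N: cost 10 + 5 + 4 = 19 ≤ 24, payoff 15 + 3 + 11 = 29.
No other feasible combination does better.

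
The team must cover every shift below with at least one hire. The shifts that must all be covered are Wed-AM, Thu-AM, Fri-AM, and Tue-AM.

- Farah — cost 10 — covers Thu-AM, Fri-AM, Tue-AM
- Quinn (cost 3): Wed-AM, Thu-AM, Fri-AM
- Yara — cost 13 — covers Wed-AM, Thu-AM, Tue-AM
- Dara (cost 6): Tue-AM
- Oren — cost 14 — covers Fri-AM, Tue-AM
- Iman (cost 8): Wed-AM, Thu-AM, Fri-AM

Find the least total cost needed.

9

This is a weighted set-cover instance.
Choose Quinn and Dara: together they cover Wed-AM, Thu-AM, Fri-AM, Tue-AM — every shift.
Total cost: 3 + 6 = 9.
No cover costs less than 9.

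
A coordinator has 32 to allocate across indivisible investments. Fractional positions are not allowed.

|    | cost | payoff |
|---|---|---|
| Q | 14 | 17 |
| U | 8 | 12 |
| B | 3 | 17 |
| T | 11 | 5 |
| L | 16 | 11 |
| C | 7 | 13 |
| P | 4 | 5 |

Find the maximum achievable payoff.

This is a 0-1 knapsack instance.
Q + U + B + C: cost 14 + 8 + 3 + 7 = 32 ≤ 32, payoff 17 + 12 + 17 + 13 = 59.
Q + B + C + P: cost 14 + 3 + 7 + 4 = 28 ≤ 32, payoff 17 + 17 + 13 + 5 = 52.
Q + U + B + P: cost 14 + 8 + 3 + 4 = 29 ≤ 32, payoff 17 + 12 + 17 + 5 = 51.
Best is Q, U, B, and C with total payoff 59.

59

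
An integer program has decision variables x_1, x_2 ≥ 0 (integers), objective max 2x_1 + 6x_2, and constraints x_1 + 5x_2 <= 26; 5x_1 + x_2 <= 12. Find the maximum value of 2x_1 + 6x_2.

32

The continuous relaxation peaks at (1.42, 4.92) with value 32.33; rounding to a feasible lattice point costs some objective.
(x_1,x_2)=(1,5): 1·1+5·5=26≤26, 5·1+1·5=10≤12, objective 32.
(x_1,x_2)=(0,5): 1·0+5·5=25≤26, 5·0+1·5=5≤12, objective 30.
No feasible integer point exceeds 32.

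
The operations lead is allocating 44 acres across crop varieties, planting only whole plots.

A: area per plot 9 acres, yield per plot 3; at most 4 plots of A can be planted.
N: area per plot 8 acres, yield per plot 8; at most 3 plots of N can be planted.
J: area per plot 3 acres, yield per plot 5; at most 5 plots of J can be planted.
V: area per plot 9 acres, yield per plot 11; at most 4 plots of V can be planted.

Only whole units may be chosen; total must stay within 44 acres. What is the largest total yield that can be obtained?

58

5×J and 3×V: area 42 ≤ 44, yield 5·5 + 3·11 = 58.
1×N, 3×J, and 3×V: area 44 ≤ 44, yield 1·8 + 3·5 + 3·11 = 56.
Best is 58.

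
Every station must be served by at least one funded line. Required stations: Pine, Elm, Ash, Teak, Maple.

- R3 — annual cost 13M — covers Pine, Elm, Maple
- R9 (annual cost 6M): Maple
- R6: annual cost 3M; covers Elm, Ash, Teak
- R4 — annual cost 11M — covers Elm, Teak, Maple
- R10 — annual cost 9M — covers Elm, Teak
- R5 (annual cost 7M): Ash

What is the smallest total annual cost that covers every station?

16

The greedy cost-per-new-station heuristic would pick R6, R9, and R3 for 22, but a cheaper cover exists.
Choose R3 and R6: together they cover Pine, Elm, Ash, Teak, Maple — every station.
Total annual cost: 13 + 3 = 16.
No cover costs less than 16.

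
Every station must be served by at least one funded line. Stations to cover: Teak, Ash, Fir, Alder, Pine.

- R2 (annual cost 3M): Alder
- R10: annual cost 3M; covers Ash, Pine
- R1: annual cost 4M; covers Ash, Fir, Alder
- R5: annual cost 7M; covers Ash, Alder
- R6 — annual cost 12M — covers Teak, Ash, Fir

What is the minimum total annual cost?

18

This is an integer covering problem.
The greedy cost-per-new-station heuristic would pick R1, R10, and R6 for 19, but a cheaper cover exists.
Choose R2, R10, and R6: together they cover Teak, Ash, Fir, Alder, Pine — every station.
Total annual cost: 3 + 3 + 12 = 18.
No cover costs less than 18.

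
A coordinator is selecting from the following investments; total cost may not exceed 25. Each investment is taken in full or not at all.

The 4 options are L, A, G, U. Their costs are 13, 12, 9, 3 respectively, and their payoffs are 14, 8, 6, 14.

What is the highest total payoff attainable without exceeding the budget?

L + U: cost 13 + 3 = 16 ≤ 25, payoff 14 + 14 = 28.
A + G + U: cost 12 + 9 + 3 = 24 ≤ 25, payoff 8 + 6 + 14 = 28.
L + G + U: cost 13 + 9 + 3 = 25 ≤ 25, payoff 14 + 6 + 14 = 34.
Best is L, G, and U with total payoff 34.

34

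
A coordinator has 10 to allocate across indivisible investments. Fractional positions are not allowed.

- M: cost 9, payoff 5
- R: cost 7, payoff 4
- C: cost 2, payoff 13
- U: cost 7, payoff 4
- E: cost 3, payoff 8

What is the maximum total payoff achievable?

21

Allowing fractional choices, the relaxed optimum would be about 23.9, but investments are indivisible.
C + E: cost 2 + 3 = 5 ≤ 10, payoff 13 + 8 = 21.
C + U: cost 2 + 7 = 9 ≤ 10, payoff 13 + 4 = 17.
R + C: cost 7 + 2 = 9 ≤ 10, payoff 4 + 13 = 17.
Best is C and E with total payoff 21.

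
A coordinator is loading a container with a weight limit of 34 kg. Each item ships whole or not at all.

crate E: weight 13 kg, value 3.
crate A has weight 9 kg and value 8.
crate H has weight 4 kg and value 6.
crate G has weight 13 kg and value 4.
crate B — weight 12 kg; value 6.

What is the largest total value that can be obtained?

20

crate A + crate H + crate G: weight 9 + 4 + 13 = 26 ≤ 34, value 8 + 6 + 4 = 18.
crate A + crate H + crate B: weight 9 + 4 + 12 = 25 ≤ 34, value 8 + 6 + 6 = 20.
Best is crate A, crate H, and crate B with total value 20.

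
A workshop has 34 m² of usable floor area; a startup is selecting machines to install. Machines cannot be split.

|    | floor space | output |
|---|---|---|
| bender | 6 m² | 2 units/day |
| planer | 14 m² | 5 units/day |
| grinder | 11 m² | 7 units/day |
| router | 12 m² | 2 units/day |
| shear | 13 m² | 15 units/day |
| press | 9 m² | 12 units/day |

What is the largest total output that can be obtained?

34

Treat it as a binary knapsack problem.
Allowing fractional choices, the relaxed optimum would be about 34.4, but machines are indivisible.
grinder + shear + press: floor space 11 + 13 + 9 = 33 ≤ 34, output 7 + 15 + 12 = 34.
router + shear + press: floor space 12 + 13 + 9 = 34 ≤ 34, output 2 + 15 + 12 = 29.
bender + shear + press: floor space 6 + 13 + 9 = 28 ≤ 34, output 2 + 15 + 12 = 29.
Best is grinder, shear, and press with total output 34.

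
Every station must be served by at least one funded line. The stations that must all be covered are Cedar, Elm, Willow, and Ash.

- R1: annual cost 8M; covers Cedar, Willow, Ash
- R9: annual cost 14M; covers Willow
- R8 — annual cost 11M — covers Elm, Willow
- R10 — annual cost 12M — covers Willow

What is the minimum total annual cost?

This is an integer covering problem.
Choose R1 and R8: together they cover Cedar, Elm, Willow, Ash — every station.
Total annual cost: 8 + 11 = 19.
No cover costs less than 19.

19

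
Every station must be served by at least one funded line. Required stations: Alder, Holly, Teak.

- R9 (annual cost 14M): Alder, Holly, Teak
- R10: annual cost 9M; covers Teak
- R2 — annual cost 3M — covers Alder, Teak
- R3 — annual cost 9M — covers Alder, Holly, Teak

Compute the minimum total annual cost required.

9

This is an integer covering problem.
The greedy cost-per-new-station heuristic would pick R2 and R3 for 12, but a cheaper cover exists.
R3 alone covers Alder, Holly, Teak — every station.
Total annual cost: 9.
No cover costs less than 9.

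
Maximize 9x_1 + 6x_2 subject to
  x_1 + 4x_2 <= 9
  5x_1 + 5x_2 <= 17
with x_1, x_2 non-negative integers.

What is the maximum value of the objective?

27

The continuous relaxation peaks at (3.4, 0) with value 30.60; rounding to a feasible lattice point costs some objective.
(x_1,x_2)=(3,0): 1·3+4·0=3≤9, 5·3+5·0=15≤17, objective 27.
(x_1,x_2)=(2,1): 1·2+4·1=6≤9, 5·2+5·1=15≤17, objective 24.
(x_1,x_2)=(2,0): 1·2+4·0=2≤9, 5·2+5·0=10≤17, objective 18.
The best lattice point is (3,0), giving 27.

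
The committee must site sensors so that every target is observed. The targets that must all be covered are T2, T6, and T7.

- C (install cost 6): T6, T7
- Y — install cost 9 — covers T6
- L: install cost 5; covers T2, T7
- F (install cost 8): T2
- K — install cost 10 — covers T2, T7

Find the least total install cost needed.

This is a weighted set-cover instance.
Choose C and L: together they cover T2, T6, T7 — every target.
Total install cost: 6 + 5 = 11.
No cover costs less than 11.

11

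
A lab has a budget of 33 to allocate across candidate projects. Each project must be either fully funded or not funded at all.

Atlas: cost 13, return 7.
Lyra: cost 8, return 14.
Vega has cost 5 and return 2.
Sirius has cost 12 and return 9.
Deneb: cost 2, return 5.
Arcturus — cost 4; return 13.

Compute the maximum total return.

Allowing fractional choices, the relaxed optimum would be about 44.8, but projects are indivisible.
Lyra + Vega + Sirius + Deneb + Arcturus: cost 8 + 5 + 12 + 2 + 4 = 31 ≤ 33, return 14 + 2 + 9 + 5 + 13 = 43.
Lyra + Sirius + Deneb + Arcturus: cost 8 + 12 + 2 + 4 = 26 ≤ 33, return 14 + 9 + 5 + 13 = 41.
Atlas + Lyra + Vega + Deneb + Arcturus: cost 13 + 8 + 5 + 2 + 4 = 32 ≤ 33, return 7 + 14 + 2 + 5 + 13 = 41.
Best is Lyra, Vega, Sirius, Deneb, and Arcturus with total return 43.

43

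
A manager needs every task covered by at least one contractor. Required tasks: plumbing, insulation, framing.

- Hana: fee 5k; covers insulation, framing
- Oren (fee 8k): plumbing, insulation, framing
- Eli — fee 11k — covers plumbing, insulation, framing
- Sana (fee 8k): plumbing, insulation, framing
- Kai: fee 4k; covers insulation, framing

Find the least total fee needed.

8

This is an integer covering problem.
The greedy cost-per-new-task heuristic would pick Kai and Oren for 12, but a cheaper cover exists.
Oren alone covers plumbing, insulation, framing — every task.
Total fee: 8.
No cover costs less than 8.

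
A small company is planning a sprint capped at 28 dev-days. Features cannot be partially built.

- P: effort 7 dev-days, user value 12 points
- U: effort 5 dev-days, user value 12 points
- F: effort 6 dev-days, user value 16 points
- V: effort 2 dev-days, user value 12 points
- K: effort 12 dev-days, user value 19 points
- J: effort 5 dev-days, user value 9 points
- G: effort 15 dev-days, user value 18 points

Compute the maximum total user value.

61

Allowing fractional choices, the relaxed optimum would be about 65.8, but features are indivisible.
P + U + F + V + J: effort 7 + 5 + 6 + 2 + 5 = 25 ≤ 28, user value 12 + 12 + 16 + 12 + 9 = 61.
U + F + V + K: effort 5 + 6 + 2 + 12 = 25 ≤ 28, user value 12 + 16 + 12 + 19 = 59.
Best is P, U, F, V, and J with total user value 61.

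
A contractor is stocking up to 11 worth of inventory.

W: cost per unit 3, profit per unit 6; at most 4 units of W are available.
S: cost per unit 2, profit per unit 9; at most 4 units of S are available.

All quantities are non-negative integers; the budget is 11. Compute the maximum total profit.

S has the best ratio (9/2); taking only S gives at most 4×9 = 36 (stopped by the supply cap of 4).
Mixing does better — 1×W and 4×S: cost 11 ≤ 11, profit 1·6 + 4·9 = 42.

42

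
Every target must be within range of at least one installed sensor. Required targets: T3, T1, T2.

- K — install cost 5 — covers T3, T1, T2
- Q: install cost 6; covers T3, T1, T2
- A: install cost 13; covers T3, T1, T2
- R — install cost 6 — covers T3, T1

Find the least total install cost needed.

K alone covers T3, T1, T2 — every target.
Total install cost: 5.
No cover costs less than 5.

5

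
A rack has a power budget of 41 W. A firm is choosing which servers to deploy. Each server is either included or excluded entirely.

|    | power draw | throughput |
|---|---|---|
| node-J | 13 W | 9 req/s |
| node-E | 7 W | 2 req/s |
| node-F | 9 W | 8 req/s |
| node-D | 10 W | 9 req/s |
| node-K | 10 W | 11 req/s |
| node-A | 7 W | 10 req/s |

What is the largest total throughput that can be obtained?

This is an integer program with binary decision variables.
Take node-J, node-D, node-K, and node-A: power draw 13 + 10 + 10 + 7 = 40 ≤ 41, throughput 9 + 9 + 11 + 10 = 39.
No other feasible combination does better.

39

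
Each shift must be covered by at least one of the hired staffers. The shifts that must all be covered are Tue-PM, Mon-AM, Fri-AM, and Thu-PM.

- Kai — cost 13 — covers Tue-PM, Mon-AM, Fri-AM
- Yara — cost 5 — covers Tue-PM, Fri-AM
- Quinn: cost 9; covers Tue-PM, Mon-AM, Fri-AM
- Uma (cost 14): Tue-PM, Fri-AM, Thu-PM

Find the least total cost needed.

This is a weighted set-cover instance.
The greedy cost-per-new-shift heuristic would pick Yara, Quinn, and Uma for 28, but a cheaper cover exists.
Choose Quinn and Uma: together they cover Tue-PM, Mon-AM, Fri-AM, Thu-PM — every shift.
Total cost: 9 + 14 = 23.
No cover costs less than 23.

23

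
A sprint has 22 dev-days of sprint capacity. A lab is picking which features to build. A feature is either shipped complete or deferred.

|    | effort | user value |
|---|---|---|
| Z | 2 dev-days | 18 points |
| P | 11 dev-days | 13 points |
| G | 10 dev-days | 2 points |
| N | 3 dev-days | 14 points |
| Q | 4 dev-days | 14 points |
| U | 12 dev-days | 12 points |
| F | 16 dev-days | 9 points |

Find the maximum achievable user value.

59

Z + G + N + Q: effort 2 + 10 + 3 + 4 = 19 ≤ 22, user value 18 + 2 + 14 + 14 = 48.
Z + P + N + Q: effort 2 + 11 + 3 + 4 = 20 ≤ 22, user value 18 + 13 + 14 + 14 = 59.
Z + N + Q + U: effort 2 + 3 + 4 + 12 = 21 ≤ 22, user value 18 + 14 + 14 + 12 = 58.
Best is Z, P, N, and Q with total user value 59.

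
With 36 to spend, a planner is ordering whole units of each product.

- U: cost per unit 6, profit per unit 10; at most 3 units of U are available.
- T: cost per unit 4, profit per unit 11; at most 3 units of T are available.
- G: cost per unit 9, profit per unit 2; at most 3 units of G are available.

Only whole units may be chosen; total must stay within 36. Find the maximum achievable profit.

63

This is a bounded integer knapsack.
3×U and 3×T: cost 30 ≤ 36, profit 3·10 + 3·11 = 63.
2×U, 3×T, and 1×G: cost 33 ≤ 36, profit 2·10 + 3·11 + 1·2 = 55.
Best is 63.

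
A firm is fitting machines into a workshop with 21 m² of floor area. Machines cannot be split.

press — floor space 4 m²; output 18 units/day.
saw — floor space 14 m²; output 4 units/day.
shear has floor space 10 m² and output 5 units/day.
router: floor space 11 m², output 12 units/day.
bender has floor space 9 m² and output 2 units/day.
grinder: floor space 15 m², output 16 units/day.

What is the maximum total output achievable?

press + grinder: floor space 4 + 15 = 19 ≤ 21, output 18 + 16 = 34.
press + router: floor space 4 + 11 = 15 ≤ 21, output 18 + 12 = 30.
Best is press and grinder with total output 34.

34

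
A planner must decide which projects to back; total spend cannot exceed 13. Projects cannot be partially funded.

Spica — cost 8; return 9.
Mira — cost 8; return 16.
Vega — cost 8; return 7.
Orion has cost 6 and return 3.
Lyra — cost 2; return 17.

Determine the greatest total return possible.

33

Spica + Lyra: cost 8 + 2 = 10 ≤ 13, return 9 + 17 = 26.
Vega + Lyra: cost 8 + 2 = 10 ≤ 13, return 7 + 17 = 24.
Mira + Lyra: cost 8 + 2 = 10 ≤ 13, return 16 + 17 = 33.
Best is Mira and Lyra with total return 33.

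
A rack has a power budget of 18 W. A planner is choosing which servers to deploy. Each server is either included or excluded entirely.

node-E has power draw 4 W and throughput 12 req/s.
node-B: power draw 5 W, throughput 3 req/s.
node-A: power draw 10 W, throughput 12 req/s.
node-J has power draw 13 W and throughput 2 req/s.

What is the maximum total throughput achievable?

Take node-E and node-A: power draw 4 + 10 = 14 ≤ 18, throughput 12 + 12 = 24.
No other feasible combination does better.

24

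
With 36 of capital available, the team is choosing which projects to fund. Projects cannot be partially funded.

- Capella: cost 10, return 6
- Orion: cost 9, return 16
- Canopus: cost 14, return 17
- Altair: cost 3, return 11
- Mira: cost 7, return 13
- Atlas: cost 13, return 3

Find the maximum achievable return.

Capella + Canopus + Altair + Mira: cost 10 + 14 + 3 + 7 = 34 ≤ 36, return 6 + 17 + 11 + 13 = 47.
Capella + Orion + Canopus + Altair: cost 10 + 9 + 14 + 3 = 36 ≤ 36, return 6 + 16 + 17 + 11 = 50.
Orion + Canopus + Altair + Mira: cost 9 + 14 + 3 + 7 = 33 ≤ 36, return 16 + 17 + 11 + 13 = 57.
Best is Orion, Canopus, Altair, and Mira with total return 57.

57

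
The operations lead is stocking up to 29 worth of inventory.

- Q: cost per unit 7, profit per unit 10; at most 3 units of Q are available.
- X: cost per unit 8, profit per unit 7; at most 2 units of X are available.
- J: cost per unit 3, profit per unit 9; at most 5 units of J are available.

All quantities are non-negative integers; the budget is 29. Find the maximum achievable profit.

This is a bounded integer knapsack.
2×Q and 4×J: cost 26 ≤ 29, profit 2·10 + 4·9 = 56.
2×Q and 5×J: cost 29 ≤ 29, profit 2·10 + 5·9 = 65.
Best is 65.

65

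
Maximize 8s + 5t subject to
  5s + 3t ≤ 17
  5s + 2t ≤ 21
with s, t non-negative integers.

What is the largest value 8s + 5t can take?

28

(s,t)=(1,4): 5·1+3·4=17≤17, 5·1+2·4=13≤21, objective 28.
(s,t)=(0,5): 5·0+3·5=15≤17, 5·0+2·5=10≤21, objective 25.
(s,t)=(1,3): 5·1+3·3=14≤17, 5·1+2·3=11≤21, objective 23.
Maximum is 28 at (s,t)=(1,4).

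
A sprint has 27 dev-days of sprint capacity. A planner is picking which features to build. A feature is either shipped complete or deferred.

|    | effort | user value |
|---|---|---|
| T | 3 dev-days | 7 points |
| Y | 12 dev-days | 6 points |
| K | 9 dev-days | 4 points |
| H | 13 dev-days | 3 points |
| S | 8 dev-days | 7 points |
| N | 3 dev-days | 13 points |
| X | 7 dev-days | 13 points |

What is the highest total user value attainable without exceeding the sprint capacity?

40

T + S + N + X: effort 3 + 8 + 3 + 7 = 21 ≤ 27, user value 7 + 7 + 13 + 13 = 40.
T + Y + N + X: effort 3 + 12 + 3 + 7 = 25 ≤ 27, user value 7 + 6 + 13 + 13 = 39.
Best is T, S, N, and X with total user value 40.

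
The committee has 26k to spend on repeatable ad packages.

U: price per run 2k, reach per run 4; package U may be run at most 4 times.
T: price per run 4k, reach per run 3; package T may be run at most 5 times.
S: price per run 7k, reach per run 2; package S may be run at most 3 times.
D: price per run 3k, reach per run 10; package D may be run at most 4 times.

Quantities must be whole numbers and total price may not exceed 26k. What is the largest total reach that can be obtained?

Take 4×U, 1×T, and 4×D: price 24 ≤ 26, reach 4·4 + 1·3 + 4·10 = 59.
D has the best ratio (10/3) and is taken to its limit of 4; remaining capacity is filled optimally with the others.

59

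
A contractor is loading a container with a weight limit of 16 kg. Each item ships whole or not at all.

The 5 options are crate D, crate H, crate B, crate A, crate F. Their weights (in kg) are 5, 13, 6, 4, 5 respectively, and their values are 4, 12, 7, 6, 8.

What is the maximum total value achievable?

Take crate B, crate A, and crate F: weight 6 + 4 + 5 = 15 ≤ 16, value 7 + 6 + 8 = 21.
No other feasible combination does better.

21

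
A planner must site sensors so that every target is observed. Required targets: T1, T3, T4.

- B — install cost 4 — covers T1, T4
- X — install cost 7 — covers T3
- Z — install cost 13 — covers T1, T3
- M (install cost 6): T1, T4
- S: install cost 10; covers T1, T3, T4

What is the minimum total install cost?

The greedy cost-per-new-target heuristic would pick B and X for 11, but a cheaper cover exists.
S alone covers T1, T3, T4 — every target.
Total install cost: 10.
No cover costs less than 10.

10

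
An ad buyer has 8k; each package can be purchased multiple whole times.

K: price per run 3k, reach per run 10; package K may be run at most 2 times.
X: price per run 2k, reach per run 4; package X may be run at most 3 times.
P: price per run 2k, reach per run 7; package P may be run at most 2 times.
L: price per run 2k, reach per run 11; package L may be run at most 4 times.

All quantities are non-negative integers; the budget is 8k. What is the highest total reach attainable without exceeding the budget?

L has the best ratio (11/2); taking only L gives at most 4×11 = 44 (stopped by the price limit).
Optimal: 4×L: price 8 ≤ 8, reach 4·11 = 44.

44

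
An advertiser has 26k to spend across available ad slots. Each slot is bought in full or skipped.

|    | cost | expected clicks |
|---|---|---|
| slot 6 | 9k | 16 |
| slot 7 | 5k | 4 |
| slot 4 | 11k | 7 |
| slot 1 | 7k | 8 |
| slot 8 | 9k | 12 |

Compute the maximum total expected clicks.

36

slot 6 + slot 1 + slot 8: cost 9 + 7 + 9 = 25 ≤ 26, expected clicks 16 + 8 + 12 = 36.
slot 6 + slot 7 + slot 8: cost 9 + 5 + 9 = 23 ≤ 26, expected clicks 16 + 4 + 12 = 32.
slot 6 + slot 8: cost 9 + 9 = 18 ≤ 26, expected clicks 16 + 12 = 28.
Best is slot 6, slot 1, and slot 8 with total expected clicks 36.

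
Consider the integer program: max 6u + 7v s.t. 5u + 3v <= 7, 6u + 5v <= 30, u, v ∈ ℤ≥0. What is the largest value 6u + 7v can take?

14

(u,v)=(0,2): 5·0+3·2=6≤7, 6·0+5·2=10≤30, objective 14.
(u,v)=(0,1): 5·0+3·1=3≤7, 6·0+5·1=5≤30, objective 7.
Maximum is 14 at (u,v)=(0,2).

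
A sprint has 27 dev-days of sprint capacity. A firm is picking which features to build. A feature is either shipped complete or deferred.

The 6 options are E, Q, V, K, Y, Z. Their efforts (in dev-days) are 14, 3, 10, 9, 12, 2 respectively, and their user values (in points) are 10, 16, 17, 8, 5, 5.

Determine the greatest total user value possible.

46

Q + V + K + Z: effort 3 + 10 + 9 + 2 = 24 ≤ 27, user value 16 + 17 + 8 + 5 = 46.
Q + V + Y + Z: effort 3 + 10 + 12 + 2 = 27 ≤ 27, user value 16 + 17 + 5 + 5 = 43.
E + Q + V: effort 14 + 3 + 10 = 27 ≤ 27, user value 10 + 16 + 17 = 43.
Best is Q, V, K, and Z with total user value 46.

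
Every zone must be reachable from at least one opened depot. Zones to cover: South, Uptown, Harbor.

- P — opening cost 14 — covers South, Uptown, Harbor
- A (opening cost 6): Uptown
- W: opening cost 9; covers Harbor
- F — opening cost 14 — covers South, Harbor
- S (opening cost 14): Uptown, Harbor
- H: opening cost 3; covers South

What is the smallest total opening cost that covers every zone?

P alone covers South, Uptown, Harbor — every zone.
Total opening cost: 14.

14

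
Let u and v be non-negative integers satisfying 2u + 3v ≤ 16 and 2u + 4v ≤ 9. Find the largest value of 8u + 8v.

(u,v)=(4,0) is feasible, giving 32.
(u,v)=(3,0) is feasible, giving 24.
The best lattice point is (4,0), giving 32.

32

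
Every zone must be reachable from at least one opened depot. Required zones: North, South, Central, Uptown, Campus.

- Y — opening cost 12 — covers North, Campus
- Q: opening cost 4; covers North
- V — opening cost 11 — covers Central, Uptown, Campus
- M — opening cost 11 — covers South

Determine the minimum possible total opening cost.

26

Choose Q, V, and M: together they cover North, South, Central, Uptown, Campus — every zone.
Total opening cost: 4 + 11 + 11 = 26.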